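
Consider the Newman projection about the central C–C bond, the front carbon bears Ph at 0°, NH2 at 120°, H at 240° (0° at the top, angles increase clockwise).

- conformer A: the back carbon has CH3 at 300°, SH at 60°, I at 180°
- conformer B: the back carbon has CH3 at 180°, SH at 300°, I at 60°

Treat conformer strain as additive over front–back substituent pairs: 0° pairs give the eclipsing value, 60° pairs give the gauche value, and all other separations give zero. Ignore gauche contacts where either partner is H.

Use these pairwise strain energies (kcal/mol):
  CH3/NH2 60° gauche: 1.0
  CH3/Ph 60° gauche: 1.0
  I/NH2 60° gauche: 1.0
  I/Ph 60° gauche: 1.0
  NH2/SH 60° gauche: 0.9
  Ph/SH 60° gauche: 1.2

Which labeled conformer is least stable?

B

A (staggered): Ph–CH3 gauche, Ph–SH gauche, NH2–SH gauche, NH2–I gauche; 1.0 + 1.2 + 0.9 + 1.0 = 4.1 kcal/mol.
B (staggered): Ph–SH gauche, Ph–I gauche, NH2–CH3 gauche, NH2–I gauche; 1.2 + 1.0 + 1.0 + 1.0 = 4.2 kcal/mol.
B has the highest total (4.2 kcal/mol).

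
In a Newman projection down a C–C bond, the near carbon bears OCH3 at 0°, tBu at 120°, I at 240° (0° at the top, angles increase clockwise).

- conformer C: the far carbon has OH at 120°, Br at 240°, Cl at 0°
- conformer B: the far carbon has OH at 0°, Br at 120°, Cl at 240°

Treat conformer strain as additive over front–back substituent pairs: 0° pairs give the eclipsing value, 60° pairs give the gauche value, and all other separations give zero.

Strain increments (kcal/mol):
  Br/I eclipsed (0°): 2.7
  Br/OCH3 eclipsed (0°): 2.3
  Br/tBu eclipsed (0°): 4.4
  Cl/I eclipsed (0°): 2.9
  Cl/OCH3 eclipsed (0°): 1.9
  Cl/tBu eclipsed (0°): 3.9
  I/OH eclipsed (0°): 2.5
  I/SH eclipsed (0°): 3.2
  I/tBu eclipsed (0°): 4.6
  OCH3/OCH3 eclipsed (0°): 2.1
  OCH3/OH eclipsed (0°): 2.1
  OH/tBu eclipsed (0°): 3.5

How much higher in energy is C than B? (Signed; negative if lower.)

C (eclipsed): OCH3(0°)/Cl(0°) eclipsed 1.9; tBu(120°)/OH(120°) eclipsed 3.5; I(240°)/Br(240°) eclipsed 2.7 → 8.1 kcal/mol.
B (eclipsed): OCH3(0°)/OH(0°) eclipsed 2.1; tBu(120°)/Br(120°) eclipsed 4.4; I(240°)/Cl(240°) eclipsed 2.9 → 9.4 kcal/mol.
E(C) − E(B) = 8.1 − 9.4 = -1.3 kcal/mol.

-1.3 kcal/mol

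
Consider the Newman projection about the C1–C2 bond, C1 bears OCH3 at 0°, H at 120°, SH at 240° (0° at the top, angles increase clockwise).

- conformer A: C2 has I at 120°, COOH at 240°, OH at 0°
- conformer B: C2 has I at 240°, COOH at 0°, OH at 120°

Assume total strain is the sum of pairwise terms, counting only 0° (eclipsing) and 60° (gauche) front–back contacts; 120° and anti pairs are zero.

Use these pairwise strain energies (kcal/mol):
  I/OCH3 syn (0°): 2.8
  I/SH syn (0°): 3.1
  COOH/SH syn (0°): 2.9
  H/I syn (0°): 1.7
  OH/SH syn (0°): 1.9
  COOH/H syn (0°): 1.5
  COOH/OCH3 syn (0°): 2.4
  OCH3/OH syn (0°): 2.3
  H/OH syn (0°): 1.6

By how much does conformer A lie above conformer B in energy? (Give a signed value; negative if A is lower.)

-0.2 kcal/mol

A is eclipsed. OCH3 at 0° is eclipsed with OH at 0° (2.3); H at 120° is eclipsed with I at 120° (1.7); SH at 240° is eclipsed with COOH at 240° (2.9). Total 6.9 kcal/mol.
B is eclipsed. OCH3 at 0° is eclipsed with COOH at 0° (2.4); H at 120° is eclipsed with OH at 120° (1.6); SH at 240° is eclipsed with I at 240° (3.1). Total 7.1 kcal/mol.
E(A) − E(B) = 6.9 − 7.1 = -0.2 kcal/mol.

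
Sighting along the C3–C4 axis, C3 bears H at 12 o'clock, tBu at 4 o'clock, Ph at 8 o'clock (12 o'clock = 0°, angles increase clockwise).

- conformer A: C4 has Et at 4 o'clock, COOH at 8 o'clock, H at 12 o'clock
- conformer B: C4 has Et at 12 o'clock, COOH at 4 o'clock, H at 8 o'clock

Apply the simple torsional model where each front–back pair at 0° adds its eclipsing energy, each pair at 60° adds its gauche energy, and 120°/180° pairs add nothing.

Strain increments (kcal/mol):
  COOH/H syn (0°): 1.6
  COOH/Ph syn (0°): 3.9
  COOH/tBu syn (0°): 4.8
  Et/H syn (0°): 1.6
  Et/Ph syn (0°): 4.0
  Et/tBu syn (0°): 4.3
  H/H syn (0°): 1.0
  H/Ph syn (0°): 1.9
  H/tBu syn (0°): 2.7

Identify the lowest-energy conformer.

B

A (eclipsed): H(0°)/H(0°) eclipsed 1.0; tBu(120°)/Et(120°) eclipsed 4.3; Ph(240°)/COOH(240°) eclipsed 3.9 → 9.2 kcal/mol.
B (eclipsed): H(0°)/Et(0°) eclipsed 1.6; tBu(120°)/COOH(120°) eclipsed 4.8; Ph(240°)/H(240°) eclipsed 1.9 → 8.3 kcal/mol.
B has the lowest total (8.3 kcal/mol).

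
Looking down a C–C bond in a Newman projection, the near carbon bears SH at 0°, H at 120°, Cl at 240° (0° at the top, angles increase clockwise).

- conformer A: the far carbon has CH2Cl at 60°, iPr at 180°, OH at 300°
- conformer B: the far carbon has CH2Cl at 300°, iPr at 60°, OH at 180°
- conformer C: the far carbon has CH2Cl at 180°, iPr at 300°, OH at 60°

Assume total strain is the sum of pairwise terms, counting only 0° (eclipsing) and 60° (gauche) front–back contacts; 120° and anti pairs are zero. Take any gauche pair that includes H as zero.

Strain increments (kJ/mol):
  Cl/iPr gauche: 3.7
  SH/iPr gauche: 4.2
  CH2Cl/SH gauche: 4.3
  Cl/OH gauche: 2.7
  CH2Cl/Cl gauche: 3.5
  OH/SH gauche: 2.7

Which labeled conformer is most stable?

A

A (staggered): SH–CH2Cl gauche, SH–OH gauche, Cl–iPr gauche, Cl–OH gauche; 4.3 + 2.7 + 3.7 + 2.7 = 13.4 kJ/mol.
B (staggered): SH–CH2Cl gauche, SH–iPr gauche, Cl–CH2Cl gauche, Cl–OH gauche; 4.3 + 4.2 + 3.5 + 2.7 = 14.7 kJ/mol.
C (staggered): SH–iPr gauche, SH–OH gauche, Cl–CH2Cl gauche, Cl–iPr gauche; 4.2 + 2.7 + 3.5 + 3.7 = 14.1 kJ/mol.
A has the lowest total (13.4 kJ/mol).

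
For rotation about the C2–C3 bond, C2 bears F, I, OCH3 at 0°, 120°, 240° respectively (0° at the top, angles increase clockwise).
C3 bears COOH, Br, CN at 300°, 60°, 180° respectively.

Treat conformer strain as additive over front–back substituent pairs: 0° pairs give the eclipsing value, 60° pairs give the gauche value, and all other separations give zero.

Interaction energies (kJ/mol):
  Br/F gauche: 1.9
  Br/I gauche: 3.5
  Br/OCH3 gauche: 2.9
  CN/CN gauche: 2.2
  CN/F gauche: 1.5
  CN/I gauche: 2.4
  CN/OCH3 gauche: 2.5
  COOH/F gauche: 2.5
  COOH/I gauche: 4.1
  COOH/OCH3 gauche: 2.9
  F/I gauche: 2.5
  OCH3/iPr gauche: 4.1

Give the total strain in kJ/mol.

15.7 kJ/mol

This conformer (staggered): F–COOH gauche, F–Br gauche, I–Br gauche, I–CN gauche, OCH3–COOH gauche, OCH3–CN gauche; 2.5 + 1.9 + 3.5 + 2.4 + 2.9 + 2.5 = 15.7 kJ/mol.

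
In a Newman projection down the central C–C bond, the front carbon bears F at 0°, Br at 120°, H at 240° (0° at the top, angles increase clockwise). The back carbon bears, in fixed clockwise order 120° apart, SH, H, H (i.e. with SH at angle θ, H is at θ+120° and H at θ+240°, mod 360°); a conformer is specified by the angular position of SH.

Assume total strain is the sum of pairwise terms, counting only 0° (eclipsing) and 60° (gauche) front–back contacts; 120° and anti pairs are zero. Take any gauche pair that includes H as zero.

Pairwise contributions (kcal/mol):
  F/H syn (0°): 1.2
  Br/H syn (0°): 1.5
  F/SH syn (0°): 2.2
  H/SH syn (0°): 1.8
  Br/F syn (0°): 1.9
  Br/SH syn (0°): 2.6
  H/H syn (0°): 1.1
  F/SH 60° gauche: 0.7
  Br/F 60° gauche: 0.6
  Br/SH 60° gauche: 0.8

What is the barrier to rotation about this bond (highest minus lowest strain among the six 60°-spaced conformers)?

4.2 kcal/mol

SH at 0° (eclipsed): F(0°)/SH(0°) eclipsed 2.2; Br(120°)/H(120°) eclipsed 1.5; H(240°)/H(240°) eclipsed 1.1 → 4.8 kcal/mol.
SH at 60° (staggered): F(0°)/SH(60°) gauche 0.7; Br(120°)/SH(60°) gauche 0.8 → 1.5 kcal/mol.
SH at 120° (eclipsed): F(0°)/H(0°) eclipsed 1.2; Br(120°)/SH(120°) eclipsed 2.6; H(240°)/H(240°) eclipsed 1.1 → 4.9 kcal/mol.
SH at 180° (staggered): Br(120°)/SH(180°) gauche 0.8 → 0.8 kcal/mol.
SH at 240° (eclipsed): F(0°)/H(0°) eclipsed 1.2; Br(120°)/H(120°) eclipsed 1.5; H(240°)/SH(240°) eclipsed 1.8 → 4.5 kcal/mol.
SH at 300° (staggered): F(0°)/SH(300°) gauche 0.7 → 0.7 kcal/mol.
Max at 120° (4.9 kcal/mol), min at 300° (0.7 kcal/mol); barrier = 4.2 kcal/mol.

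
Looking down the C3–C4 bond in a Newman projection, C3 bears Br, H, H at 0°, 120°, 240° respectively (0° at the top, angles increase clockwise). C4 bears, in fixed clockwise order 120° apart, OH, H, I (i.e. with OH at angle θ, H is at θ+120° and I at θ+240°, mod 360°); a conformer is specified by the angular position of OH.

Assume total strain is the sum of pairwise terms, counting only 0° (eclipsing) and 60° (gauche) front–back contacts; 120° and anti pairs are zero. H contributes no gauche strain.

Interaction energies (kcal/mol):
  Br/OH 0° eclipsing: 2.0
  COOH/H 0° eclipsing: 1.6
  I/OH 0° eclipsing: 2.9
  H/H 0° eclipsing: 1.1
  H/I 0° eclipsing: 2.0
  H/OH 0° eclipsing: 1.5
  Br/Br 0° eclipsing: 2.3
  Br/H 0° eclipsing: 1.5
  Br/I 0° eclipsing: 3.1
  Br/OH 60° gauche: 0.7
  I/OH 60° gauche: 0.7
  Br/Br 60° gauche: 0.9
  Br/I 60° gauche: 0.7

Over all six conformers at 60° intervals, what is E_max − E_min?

OH at 0° is eclipsed. Br at 0° is eclipsed with OH at 0° (2.0); H at 120° is eclipsed with H at 120° (1.1); H at 240° is eclipsed with I at 240° (2.0). Total 5.1 kcal/mol.
OH at 60° is staggered. Br at 0° is gauche with OH at 60° (0.7); Br at 0° is gauche with I at 300° (0.7). Total 1.4 kcal/mol.
OH at 120° is eclipsed. Br at 0° is eclipsed with I at 0° (3.1); H at 120° is eclipsed with OH at 120° (1.5); H at 240° is eclipsed with H at 240° (1.1). Total 5.7 kcal/mol.
OH at 180° is staggered. Br at 0° is gauche with I at 60° (0.7). Total 0.7 kcal/mol.
OH at 240° is eclipsed. Br at 0° is eclipsed with H at 0° (1.5); H at 120° is eclipsed with I at 120° (2.0); H at 240° is eclipsed with OH at 240° (1.5). Total 5.0 kcal/mol.
OH at 300° is staggered. Br at 0° is gauche with OH at 300° (0.7). Total 0.7 kcal/mol.
Max at 120° (5.7 kcal/mol), min at 180° (0.7 kcal/mol); barrier = 5.0 kcal/mol.

5.0 kcal/mol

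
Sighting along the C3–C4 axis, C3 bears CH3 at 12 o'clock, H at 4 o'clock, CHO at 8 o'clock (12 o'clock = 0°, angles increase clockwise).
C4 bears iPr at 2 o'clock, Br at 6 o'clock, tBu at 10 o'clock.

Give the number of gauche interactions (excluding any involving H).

Non-H gauche pairs: CH3(0°)/iPr(60°); CH3(0°)/tBu(300°); CHO(240°)/Br(180°); CHO(240°)/tBu(300°) — 4 interactions.

4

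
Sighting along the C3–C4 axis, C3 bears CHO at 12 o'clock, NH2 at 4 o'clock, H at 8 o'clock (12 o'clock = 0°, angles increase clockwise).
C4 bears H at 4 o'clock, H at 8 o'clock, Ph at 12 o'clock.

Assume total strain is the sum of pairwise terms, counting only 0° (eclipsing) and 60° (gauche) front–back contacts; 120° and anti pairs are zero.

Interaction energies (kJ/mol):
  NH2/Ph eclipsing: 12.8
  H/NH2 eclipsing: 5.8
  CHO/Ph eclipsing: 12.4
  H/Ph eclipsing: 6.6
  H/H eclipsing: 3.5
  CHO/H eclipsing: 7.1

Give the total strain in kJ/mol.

21.7 kJ/mol

This conformer (eclipsed): CHO–Ph eclipsed, NH2–H eclipsed, H–H eclipsed; 12.4 + 5.8 + 3.5 = 21.7 kJ/mol.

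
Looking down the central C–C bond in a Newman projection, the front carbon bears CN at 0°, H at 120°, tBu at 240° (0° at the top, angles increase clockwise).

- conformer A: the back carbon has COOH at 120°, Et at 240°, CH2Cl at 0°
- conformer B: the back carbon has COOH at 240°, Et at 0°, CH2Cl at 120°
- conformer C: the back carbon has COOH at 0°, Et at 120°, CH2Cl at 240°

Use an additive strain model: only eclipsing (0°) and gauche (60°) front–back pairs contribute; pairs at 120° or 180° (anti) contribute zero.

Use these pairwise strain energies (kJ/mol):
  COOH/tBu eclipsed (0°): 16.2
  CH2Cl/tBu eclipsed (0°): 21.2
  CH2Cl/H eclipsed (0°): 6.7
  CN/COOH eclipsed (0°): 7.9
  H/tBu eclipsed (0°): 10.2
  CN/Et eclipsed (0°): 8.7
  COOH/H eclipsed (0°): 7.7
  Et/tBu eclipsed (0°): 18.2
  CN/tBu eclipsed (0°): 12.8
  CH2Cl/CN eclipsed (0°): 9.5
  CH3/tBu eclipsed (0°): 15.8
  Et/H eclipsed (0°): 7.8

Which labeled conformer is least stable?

A (eclipsed): CN(0°)/CH2Cl(0°) eclipsed 9.5; H(120°)/COOH(120°) eclipsed 7.7; tBu(240°)/Et(240°) eclipsed 18.2 → 35.4 kJ/mol.
B (eclipsed): CN(0°)/Et(0°) eclipsed 8.7; H(120°)/CH2Cl(120°) eclipsed 6.7; tBu(240°)/COOH(240°) eclipsed 16.2 → 31.6 kJ/mol.
C (eclipsed): CN(0°)/COOH(0°) eclipsed 7.9; H(120°)/Et(120°) eclipsed 7.8; tBu(240°)/CH2Cl(240°) eclipsed 21.2 → 36.9 kJ/mol.
C has the highest total (36.9 kJ/mol).

C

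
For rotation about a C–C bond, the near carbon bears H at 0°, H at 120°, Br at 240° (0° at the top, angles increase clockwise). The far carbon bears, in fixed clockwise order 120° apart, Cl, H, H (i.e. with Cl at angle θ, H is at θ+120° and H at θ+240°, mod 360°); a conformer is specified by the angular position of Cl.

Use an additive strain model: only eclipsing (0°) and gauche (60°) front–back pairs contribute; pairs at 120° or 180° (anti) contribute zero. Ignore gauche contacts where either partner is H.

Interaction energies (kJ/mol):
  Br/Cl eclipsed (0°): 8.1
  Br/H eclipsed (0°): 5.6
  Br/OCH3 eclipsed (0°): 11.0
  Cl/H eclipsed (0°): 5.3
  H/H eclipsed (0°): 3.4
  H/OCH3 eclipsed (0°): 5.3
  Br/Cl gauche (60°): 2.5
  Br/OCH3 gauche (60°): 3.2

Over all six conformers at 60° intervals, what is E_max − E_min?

Cl at 0° (eclipsed): H–Cl eclipsed, H–H eclipsed, Br–H eclipsed; 5.3 + 3.4 + 5.6 = 14.3 kJ/mol.
Cl at 60° (staggered): no non-H gauche contacts → 0.0 kJ/mol.
Cl at 120° (eclipsed): H–H eclipsed, H–Cl eclipsed, Br–H eclipsed; 3.4 + 5.3 + 5.6 = 14.3 kJ/mol.
Cl at 180° (staggered): Br–Cl gauche; 2.5 = 2.5 kJ/mol.
Cl at 240° (eclipsed): H–H eclipsed, H–H eclipsed, Br–Cl eclipsed; 3.4 + 3.4 + 8.1 = 14.9 kJ/mol.
Cl at 300° (staggered): Br–Cl gauche; 2.5 = 2.5 kJ/mol.
Max at 240° (14.9 kJ/mol), min at 60° (0.0 kJ/mol); barrier = 14.9 kJ/mol.

14.9 kJ/mol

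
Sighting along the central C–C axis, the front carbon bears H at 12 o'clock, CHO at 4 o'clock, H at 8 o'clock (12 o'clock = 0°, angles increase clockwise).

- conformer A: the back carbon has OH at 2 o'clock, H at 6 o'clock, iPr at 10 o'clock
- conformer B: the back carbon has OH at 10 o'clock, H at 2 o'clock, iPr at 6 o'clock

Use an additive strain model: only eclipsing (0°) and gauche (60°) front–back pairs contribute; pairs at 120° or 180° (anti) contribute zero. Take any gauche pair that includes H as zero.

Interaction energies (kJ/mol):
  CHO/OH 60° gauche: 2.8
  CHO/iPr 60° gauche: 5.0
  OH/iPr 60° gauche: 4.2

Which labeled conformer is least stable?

B

A (staggered): CHO–OH gauche; 2.8 = 2.8 kJ/mol.
B (staggered): CHO–iPr gauche; 5.0 = 5.0 kJ/mol.
B has the highest total (5.0 kJ/mol).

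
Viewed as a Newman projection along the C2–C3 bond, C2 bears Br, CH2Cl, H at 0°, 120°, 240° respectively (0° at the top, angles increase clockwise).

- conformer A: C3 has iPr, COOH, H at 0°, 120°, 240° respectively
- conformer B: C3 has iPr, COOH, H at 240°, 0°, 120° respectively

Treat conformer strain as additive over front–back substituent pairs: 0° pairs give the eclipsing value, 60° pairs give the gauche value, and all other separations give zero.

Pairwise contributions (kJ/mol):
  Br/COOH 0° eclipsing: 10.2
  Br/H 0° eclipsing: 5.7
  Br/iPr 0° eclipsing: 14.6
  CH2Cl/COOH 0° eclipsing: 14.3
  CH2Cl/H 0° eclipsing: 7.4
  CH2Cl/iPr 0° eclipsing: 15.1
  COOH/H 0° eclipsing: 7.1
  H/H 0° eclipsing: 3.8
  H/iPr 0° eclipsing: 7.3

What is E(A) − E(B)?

A (eclipsed): Br(0°)/iPr(0°) eclipsed 14.6; CH2Cl(120°)/COOH(120°) eclipsed 14.3; H(240°)/H(240°) eclipsed 3.8 → 32.7 kJ/mol.
B (eclipsed): Br(0°)/COOH(0°) eclipsed 10.2; CH2Cl(120°)/H(120°) eclipsed 7.4; H(240°)/iPr(240°) eclipsed 7.3 → 24.9 kJ/mol.
E(A) − E(B) = 32.7 − 24.9 = +7.8 kJ/mol.

+7.8 kJ/mol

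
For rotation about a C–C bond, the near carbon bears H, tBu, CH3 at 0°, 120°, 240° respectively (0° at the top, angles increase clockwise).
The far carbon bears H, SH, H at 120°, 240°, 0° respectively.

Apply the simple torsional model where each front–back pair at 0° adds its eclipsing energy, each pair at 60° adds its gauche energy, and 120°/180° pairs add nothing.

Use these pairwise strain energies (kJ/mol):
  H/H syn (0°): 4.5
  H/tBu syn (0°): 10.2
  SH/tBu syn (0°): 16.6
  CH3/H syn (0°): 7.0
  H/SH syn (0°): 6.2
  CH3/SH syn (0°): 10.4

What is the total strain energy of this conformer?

This conformer (eclipsed): H(0°)/H(0°) eclipsed 4.5; tBu(120°)/H(120°) eclipsed 10.2; CH3(240°)/SH(240°) eclipsed 10.4 → 25.1 kJ/mol.

25.1 kJ/mol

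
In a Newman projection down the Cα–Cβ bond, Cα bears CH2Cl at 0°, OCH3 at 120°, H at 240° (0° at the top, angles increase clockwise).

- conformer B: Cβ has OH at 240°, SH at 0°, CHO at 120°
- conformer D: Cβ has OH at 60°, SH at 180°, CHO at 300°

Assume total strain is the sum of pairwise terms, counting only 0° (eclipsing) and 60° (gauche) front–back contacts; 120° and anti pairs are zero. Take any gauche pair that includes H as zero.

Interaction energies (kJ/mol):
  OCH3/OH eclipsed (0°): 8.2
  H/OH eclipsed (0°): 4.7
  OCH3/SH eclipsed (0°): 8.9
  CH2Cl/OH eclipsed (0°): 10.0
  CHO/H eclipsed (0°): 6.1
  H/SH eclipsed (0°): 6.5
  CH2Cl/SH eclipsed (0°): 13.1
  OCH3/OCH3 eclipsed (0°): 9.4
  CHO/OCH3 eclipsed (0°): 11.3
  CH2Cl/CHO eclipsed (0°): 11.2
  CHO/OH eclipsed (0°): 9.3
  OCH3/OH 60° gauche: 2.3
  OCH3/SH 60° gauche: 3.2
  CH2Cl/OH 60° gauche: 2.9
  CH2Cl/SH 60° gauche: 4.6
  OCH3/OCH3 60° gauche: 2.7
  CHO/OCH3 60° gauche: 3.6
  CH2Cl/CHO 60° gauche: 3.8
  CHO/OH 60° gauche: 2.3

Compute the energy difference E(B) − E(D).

B (eclipsed): CH2Cl(0°)/SH(0°) eclipsed 13.1; OCH3(120°)/CHO(120°) eclipsed 11.3; H(240°)/OH(240°) eclipsed 4.7 → 29.1 kJ/mol.
D (staggered): CH2Cl(0°)/OH(60°) gauche 2.9; CH2Cl(0°)/CHO(300°) gauche 3.8; OCH3(120°)/OH(60°) gauche 2.3; OCH3(120°)/SH(180°) gauche 3.2 → 12.2 kJ/mol.
E(B) − E(D) = 29.1 − 12.2 = +16.9 kJ/mol.

+16.9 kJ/mol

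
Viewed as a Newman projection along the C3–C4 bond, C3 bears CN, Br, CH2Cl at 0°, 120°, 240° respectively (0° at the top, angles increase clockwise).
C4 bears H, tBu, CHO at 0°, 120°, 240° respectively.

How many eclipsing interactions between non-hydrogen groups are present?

2

Non-H eclipsing pairs: Br(120°)/tBu(120°); CH2Cl(240°)/CHO(240°) — 2 interactions.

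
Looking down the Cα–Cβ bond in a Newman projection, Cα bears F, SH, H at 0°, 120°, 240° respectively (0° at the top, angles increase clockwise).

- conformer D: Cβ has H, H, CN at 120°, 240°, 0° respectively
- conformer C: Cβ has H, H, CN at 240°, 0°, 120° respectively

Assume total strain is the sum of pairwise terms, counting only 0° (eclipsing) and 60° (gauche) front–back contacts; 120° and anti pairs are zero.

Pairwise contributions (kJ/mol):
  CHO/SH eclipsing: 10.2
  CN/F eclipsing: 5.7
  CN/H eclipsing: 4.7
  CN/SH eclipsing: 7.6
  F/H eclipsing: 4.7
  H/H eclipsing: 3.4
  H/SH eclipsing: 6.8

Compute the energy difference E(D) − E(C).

+0.2 kJ/mol

D (eclipsed): F(0°)/CN(0°) eclipsed 5.7; SH(120°)/H(120°) eclipsed 6.8; H(240°)/H(240°) eclipsed 3.4 → 15.9 kJ/mol.
C (eclipsed): F(0°)/H(0°) eclipsed 4.7; SH(120°)/CN(120°) eclipsed 7.6; H(240°)/H(240°) eclipsed 3.4 → 15.7 kJ/mol.
E(D) − E(C) = 15.9 − 15.7 = +0.2 kJ/mol.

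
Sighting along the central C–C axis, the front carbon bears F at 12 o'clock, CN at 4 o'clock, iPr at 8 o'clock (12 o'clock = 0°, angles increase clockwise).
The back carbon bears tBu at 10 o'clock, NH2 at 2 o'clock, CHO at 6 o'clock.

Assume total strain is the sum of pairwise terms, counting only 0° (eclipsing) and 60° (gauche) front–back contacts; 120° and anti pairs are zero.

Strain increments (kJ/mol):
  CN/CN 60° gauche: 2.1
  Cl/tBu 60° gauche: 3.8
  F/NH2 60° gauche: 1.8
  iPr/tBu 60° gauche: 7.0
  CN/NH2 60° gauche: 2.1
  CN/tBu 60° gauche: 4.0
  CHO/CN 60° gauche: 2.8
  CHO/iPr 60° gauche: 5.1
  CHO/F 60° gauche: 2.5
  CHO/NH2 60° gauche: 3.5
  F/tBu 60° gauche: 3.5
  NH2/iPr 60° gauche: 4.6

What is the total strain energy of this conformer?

22.3 kJ/mol

This conformer (staggered): F(0°)/tBu(300°) gauche 3.5; F(0°)/NH2(60°) gauche 1.8; CN(120°)/NH2(60°) gauche 2.1; CN(120°)/CHO(180°) gauche 2.8; iPr(240°)/tBu(300°) gauche 7.0; iPr(240°)/CHO(180°) gauche 5.1 → 22.3 kJ/mol.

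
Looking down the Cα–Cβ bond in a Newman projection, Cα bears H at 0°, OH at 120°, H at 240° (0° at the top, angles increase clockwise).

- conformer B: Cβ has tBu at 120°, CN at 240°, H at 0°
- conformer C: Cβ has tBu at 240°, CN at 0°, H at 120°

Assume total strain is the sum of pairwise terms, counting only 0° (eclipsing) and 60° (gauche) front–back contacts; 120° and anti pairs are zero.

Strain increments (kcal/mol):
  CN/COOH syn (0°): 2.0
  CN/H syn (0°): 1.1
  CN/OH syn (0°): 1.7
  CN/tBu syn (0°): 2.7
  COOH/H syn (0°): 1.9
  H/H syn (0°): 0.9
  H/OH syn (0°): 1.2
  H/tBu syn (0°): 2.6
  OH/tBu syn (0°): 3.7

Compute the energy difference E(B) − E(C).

+0.8 kcal/mol

B (eclipsed): H(0°)/H(0°) eclipsed 0.9; OH(120°)/tBu(120°) eclipsed 3.7; H(240°)/CN(240°) eclipsed 1.1 → 5.7 kcal/mol.
C (eclipsed): H(0°)/CN(0°) eclipsed 1.1; OH(120°)/H(120°) eclipsed 1.2; H(240°)/tBu(240°) eclipsed 2.6 → 4.9 kcal/mol.
E(B) − E(C) = 5.7 − 4.9 = +0.8 kcal/mol.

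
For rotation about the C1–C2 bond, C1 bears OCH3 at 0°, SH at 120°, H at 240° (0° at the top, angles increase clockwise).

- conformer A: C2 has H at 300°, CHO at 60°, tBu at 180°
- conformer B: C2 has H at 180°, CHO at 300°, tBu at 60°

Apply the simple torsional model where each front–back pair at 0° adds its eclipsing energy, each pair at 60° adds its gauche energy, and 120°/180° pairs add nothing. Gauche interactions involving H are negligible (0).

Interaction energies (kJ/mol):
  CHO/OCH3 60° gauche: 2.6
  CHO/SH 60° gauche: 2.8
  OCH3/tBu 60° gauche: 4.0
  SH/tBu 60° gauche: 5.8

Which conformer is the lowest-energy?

A is staggered. OCH3 at 0° is gauche with CHO at 60° (2.6); SH at 120° is gauche with CHO at 60° (2.8); SH at 120° is gauche with tBu at 180° (5.8). Total 11.2 kJ/mol.
B is staggered. OCH3 at 0° is gauche with CHO at 300° (2.6); OCH3 at 0° is gauche with tBu at 60° (4.0); SH at 120° is gauche with tBu at 60° (5.8). Total 12.4 kJ/mol.
A has the lowest total (11.2 kJ/mol).

A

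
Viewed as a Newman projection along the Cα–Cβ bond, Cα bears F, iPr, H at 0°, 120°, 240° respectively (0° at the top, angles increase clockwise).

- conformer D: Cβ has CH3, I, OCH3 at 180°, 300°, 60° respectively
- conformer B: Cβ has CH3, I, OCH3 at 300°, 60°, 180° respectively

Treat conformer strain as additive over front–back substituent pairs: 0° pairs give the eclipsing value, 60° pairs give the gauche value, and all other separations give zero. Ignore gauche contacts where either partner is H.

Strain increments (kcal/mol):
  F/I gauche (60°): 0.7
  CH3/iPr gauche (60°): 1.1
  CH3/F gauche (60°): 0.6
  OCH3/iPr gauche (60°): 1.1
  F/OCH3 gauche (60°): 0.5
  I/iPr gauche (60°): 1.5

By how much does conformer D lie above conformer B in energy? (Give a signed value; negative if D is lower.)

D is staggered. F at 0° is gauche with I at 300° (0.7); F at 0° is gauche with OCH3 at 60° (0.5); iPr at 120° is gauche with CH3 at 180° (1.1); iPr at 120° is gauche with OCH3 at 60° (1.1). Total 3.4 kcal/mol.
B is staggered. F at 0° is gauche with CH3 at 300° (0.6); F at 0° is gauche with I at 60° (0.7); iPr at 120° is gauche with I at 60° (1.5); iPr at 120° is gauche with OCH3 at 180° (1.1). Total 3.9 kcal/mol.
E(D) − E(B) = 3.4 − 3.9 = -0.5 kcal/mol.

-0.5 kcal/mol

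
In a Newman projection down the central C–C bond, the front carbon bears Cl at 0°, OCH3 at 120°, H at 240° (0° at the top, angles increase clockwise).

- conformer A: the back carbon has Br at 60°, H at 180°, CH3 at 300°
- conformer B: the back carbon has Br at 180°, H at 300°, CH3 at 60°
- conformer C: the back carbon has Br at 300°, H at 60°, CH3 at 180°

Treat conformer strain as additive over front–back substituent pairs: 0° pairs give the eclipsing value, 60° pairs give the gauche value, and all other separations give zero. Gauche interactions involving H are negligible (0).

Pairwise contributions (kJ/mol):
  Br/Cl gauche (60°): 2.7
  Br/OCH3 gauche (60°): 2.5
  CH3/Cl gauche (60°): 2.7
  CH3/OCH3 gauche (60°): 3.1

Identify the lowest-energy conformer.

C

A (staggered): Cl(0°)/Br(60°) gauche 2.7; Cl(0°)/CH3(300°) gauche 2.7; OCH3(120°)/Br(60°) gauche 2.5 → 7.9 kJ/mol.
B (staggered): Cl(0°)/CH3(60°) gauche 2.7; OCH3(120°)/Br(180°) gauche 2.5; OCH3(120°)/CH3(60°) gauche 3.1 → 8.3 kJ/mol.
C (staggered): Cl(0°)/Br(300°) gauche 2.7; OCH3(120°)/CH3(180°) gauche 3.1 → 5.8 kJ/mol.
C has the lowest total (5.8 kJ/mol).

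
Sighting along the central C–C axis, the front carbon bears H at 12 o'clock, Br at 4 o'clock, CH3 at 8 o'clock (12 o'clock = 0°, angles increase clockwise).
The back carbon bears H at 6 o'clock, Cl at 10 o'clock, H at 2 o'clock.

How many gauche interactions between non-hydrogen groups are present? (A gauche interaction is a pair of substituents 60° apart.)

Non-H gauche pairs: CH3(240°)/Cl(300°) — 1 interaction.

1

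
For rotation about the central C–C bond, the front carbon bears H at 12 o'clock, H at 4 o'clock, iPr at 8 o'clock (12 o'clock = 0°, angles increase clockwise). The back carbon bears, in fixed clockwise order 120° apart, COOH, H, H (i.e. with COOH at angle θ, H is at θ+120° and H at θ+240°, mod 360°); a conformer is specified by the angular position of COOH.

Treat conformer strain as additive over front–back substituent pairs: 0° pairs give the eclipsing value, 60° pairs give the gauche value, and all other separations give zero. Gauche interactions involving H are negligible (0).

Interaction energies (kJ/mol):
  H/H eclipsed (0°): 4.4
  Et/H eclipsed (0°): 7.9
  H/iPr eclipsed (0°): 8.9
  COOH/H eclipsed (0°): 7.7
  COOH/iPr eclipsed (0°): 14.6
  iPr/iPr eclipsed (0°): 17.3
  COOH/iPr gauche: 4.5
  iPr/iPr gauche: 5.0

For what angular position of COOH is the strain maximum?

COOH at 0° (eclipsed): H(0°)/COOH(0°) eclipsed 7.7; H(120°)/H(120°) eclipsed 4.4; iPr(240°)/H(240°) eclipsed 8.9 → 21.0 kJ/mol.
COOH at 60° (staggered): no non-H gauche contacts → 0.0 kJ/mol.
COOH at 120° (eclipsed): H(0°)/H(0°) eclipsed 4.4; H(120°)/COOH(120°) eclipsed 7.7; iPr(240°)/H(240°) eclipsed 8.9 → 21.0 kJ/mol.
COOH at 180° (staggered): iPr(240°)/COOH(180°) gauche 4.5 → 4.5 kJ/mol.
COOH at 240° (eclipsed): H(0°)/H(0°) eclipsed 4.4; H(120°)/H(120°) eclipsed 4.4; iPr(240°)/COOH(240°) eclipsed 14.6 → 23.4 kJ/mol.
COOH at 300° (staggered): iPr(240°)/COOH(300°) gauche 4.5 → 4.5 kJ/mol.
The maximum (23.4 kJ/mol) occurs with COOH at 240°.

240°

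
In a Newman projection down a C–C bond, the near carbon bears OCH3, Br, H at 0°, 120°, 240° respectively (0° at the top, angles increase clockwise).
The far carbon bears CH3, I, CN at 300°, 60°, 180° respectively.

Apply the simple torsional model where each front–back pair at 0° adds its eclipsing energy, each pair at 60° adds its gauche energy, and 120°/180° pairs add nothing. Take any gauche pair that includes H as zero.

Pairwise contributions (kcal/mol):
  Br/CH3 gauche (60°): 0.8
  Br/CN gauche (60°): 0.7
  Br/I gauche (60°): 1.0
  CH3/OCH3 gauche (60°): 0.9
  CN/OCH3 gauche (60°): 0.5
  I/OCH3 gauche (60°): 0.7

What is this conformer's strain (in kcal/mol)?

3.3 kcal/mol

This conformer (staggered): OCH3(0°)/CH3(300°) gauche 0.9; OCH3(0°)/I(60°) gauche 0.7; Br(120°)/I(60°) gauche 1.0; Br(120°)/CN(180°) gauche 0.7 → 3.3 kcal/mol.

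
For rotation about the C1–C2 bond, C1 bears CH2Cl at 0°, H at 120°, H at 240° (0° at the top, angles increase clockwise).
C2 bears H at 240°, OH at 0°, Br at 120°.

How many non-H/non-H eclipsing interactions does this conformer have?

Non-H eclipsing pairs: CH2Cl(0°)/OH(0°) — 1 interaction.

1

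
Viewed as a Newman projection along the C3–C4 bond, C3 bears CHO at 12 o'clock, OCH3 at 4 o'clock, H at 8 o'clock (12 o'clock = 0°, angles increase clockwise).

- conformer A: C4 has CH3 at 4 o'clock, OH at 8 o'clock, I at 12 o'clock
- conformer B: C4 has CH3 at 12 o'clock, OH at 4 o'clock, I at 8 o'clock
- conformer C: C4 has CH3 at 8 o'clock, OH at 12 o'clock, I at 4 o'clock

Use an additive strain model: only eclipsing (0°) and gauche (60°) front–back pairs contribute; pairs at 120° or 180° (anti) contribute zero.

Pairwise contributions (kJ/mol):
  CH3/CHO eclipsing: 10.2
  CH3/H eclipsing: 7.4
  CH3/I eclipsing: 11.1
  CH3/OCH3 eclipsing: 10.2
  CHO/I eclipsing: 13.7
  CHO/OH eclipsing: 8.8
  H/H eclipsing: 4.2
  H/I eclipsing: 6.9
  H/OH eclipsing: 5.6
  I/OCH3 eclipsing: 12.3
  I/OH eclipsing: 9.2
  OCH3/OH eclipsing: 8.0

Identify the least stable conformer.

A

A (eclipsed): CHO–I eclipsed, OCH3–CH3 eclipsed, H–OH eclipsed; 13.7 + 10.2 + 5.6 = 29.5 kJ/mol.
B (eclipsed): CHO–CH3 eclipsed, OCH3–OH eclipsed, H–I eclipsed; 10.2 + 8.0 + 6.9 = 25.1 kJ/mol.
C (eclipsed): CHO–OH eclipsed, OCH3–I eclipsed, H–CH3 eclipsed; 8.8 + 12.3 + 7.4 = 28.5 kJ/mol.
A has the highest total (29.5 kJ/mol).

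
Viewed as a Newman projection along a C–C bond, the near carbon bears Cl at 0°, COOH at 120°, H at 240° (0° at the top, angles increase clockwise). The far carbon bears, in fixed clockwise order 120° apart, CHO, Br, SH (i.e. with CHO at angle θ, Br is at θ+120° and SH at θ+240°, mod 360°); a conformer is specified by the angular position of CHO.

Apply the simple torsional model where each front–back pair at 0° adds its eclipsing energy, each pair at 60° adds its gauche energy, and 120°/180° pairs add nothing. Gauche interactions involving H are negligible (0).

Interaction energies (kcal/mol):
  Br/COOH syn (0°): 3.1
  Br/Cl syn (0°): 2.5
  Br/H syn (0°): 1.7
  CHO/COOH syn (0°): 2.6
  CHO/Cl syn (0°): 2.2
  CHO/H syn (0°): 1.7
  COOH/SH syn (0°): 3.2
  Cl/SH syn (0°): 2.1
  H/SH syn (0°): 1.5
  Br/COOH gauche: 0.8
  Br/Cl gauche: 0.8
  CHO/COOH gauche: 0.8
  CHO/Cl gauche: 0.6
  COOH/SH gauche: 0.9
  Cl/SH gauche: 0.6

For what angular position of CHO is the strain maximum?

240°

CHO at 0° (eclipsed): Cl(0°)/CHO(0°) eclipsed 2.2; COOH(120°)/Br(120°) eclipsed 3.1; H(240°)/SH(240°) eclipsed 1.5 → 6.8 kcal/mol.
CHO at 60° (staggered): Cl(0°)/CHO(60°) gauche 0.6; Cl(0°)/SH(300°) gauche 0.6; COOH(120°)/CHO(60°) gauche 0.8; COOH(120°)/Br(180°) gauche 0.8 → 2.8 kcal/mol.
CHO at 120° (eclipsed): Cl(0°)/SH(0°) eclipsed 2.1; COOH(120°)/CHO(120°) eclipsed 2.6; H(240°)/Br(240°) eclipsed 1.7 → 6.4 kcal/mol.
CHO at 180° (staggered): Cl(0°)/Br(300°) gauche 0.8; Cl(0°)/SH(60°) gauche 0.6; COOH(120°)/CHO(180°) gauche 0.8; COOH(120°)/SH(60°) gauche 0.9 → 3.1 kcal/mol.
CHO at 240° (eclipsed): Cl(0°)/Br(0°) eclipsed 2.5; COOH(120°)/SH(120°) eclipsed 3.2; H(240°)/CHO(240°) eclipsed 1.7 → 7.4 kcal/mol.
CHO at 300° (staggered): Cl(0°)/CHO(300°) gauche 0.6; Cl(0°)/Br(60°) gauche 0.8; COOH(120°)/Br(60°) gauche 0.8; COOH(120°)/SH(180°) gauche 0.9 → 3.1 kcal/mol.
The maximum (7.4 kcal/mol) occurs with CHO at 240°.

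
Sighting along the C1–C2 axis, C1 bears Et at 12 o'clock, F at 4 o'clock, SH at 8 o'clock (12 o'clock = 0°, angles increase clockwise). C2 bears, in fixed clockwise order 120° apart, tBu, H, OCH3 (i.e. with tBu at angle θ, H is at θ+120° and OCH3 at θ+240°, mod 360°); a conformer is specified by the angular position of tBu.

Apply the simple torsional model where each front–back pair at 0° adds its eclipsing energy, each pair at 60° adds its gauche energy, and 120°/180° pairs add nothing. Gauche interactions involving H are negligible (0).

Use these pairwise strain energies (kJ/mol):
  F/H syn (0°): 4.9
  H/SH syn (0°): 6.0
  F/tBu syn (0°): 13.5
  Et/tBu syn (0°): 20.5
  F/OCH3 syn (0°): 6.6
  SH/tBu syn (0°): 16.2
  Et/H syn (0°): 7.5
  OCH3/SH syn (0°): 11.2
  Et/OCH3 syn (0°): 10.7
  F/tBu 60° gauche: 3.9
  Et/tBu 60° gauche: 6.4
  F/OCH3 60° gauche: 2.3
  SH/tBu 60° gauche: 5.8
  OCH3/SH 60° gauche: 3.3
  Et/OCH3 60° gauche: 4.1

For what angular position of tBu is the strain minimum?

180°

tBu at 0° is eclipsed. Et at 0° is eclipsed with tBu at 0° (20.5); F at 120° is eclipsed with H at 120° (4.9); SH at 240° is eclipsed with OCH3 at 240° (11.2). Total 36.6 kJ/mol.
tBu at 60° is staggered. Et at 0° is gauche with tBu at 60° (6.4); Et at 0° is gauche with OCH3 at 300° (4.1); F at 120° is gauche with tBu at 60° (3.9); SH at 240° is gauche with OCH3 at 300° (3.3). Total 17.7 kJ/mol.
tBu at 120° is eclipsed. Et at 0° is eclipsed with OCH3 at 0° (10.7); F at 120° is eclipsed with tBu at 120° (13.5); SH at 240° is eclipsed with H at 240° (6.0). Total 30.2 kJ/mol.
tBu at 180° is staggered. Et at 0° is gauche with OCH3 at 60° (4.1); F at 120° is gauche with tBu at 180° (3.9); F at 120° is gauche with OCH3 at 60° (2.3); SH at 240° is gauche with tBu at 180° (5.8). Total 16.1 kJ/mol.
tBu at 240° is eclipsed. Et at 0° is eclipsed with H at 0° (7.5); F at 120° is eclipsed with OCH3 at 120° (6.6); SH at 240° is eclipsed with tBu at 240° (16.2). Total 30.3 kJ/mol.
tBu at 300° is staggered. Et at 0° is gauche with tBu at 300° (6.4); F at 120° is gauche with OCH3 at 180° (2.3); SH at 240° is gauche with tBu at 300° (5.8); SH at 240° is gauche with OCH3 at 180° (3.3). Total 17.8 kJ/mol.
The minimum (16.1 kJ/mol) occurs with tBu at 180°.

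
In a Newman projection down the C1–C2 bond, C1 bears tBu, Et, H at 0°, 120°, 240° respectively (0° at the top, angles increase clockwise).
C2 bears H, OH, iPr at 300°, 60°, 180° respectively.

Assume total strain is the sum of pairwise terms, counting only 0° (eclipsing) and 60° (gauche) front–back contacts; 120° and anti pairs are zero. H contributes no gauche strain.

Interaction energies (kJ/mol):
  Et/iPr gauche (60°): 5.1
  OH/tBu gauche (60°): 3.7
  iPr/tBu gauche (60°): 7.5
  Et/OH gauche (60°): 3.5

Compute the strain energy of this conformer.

12.3 kJ/mol

This conformer (staggered): tBu–OH gauche, Et–OH gauche, Et–iPr gauche; 3.7 + 3.5 + 5.1 = 12.3 kJ/mol.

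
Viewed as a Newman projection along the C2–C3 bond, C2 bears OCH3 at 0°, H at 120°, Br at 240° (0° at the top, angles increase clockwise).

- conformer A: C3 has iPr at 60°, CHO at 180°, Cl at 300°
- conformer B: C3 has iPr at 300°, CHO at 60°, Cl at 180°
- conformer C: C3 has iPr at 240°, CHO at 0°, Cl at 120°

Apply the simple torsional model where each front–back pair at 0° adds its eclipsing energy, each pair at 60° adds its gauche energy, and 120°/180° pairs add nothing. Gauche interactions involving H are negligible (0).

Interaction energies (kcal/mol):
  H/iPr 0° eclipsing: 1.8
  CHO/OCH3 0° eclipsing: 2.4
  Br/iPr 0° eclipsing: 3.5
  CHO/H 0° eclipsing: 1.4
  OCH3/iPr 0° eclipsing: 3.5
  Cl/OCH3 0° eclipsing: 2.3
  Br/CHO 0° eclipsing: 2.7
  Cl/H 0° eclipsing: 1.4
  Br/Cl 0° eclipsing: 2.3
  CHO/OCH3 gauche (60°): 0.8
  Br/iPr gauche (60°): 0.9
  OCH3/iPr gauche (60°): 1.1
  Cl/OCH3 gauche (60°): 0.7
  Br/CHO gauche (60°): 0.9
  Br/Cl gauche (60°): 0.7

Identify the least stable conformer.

A (staggered): OCH3(0°)/iPr(60°) gauche 1.1; OCH3(0°)/Cl(300°) gauche 0.7; Br(240°)/CHO(180°) gauche 0.9; Br(240°)/Cl(300°) gauche 0.7 → 3.4 kcal/mol.
B (staggered): OCH3(0°)/iPr(300°) gauche 1.1; OCH3(0°)/CHO(60°) gauche 0.8; Br(240°)/iPr(300°) gauche 0.9; Br(240°)/Cl(180°) gauche 0.7 → 3.5 kcal/mol.
C (eclipsed): OCH3(0°)/CHO(0°) eclipsed 2.4; H(120°)/Cl(120°) eclipsed 1.4; Br(240°)/iPr(240°) eclipsed 3.5 → 7.3 kcal/mol.
C has the highest total (7.3 kcal/mol).

C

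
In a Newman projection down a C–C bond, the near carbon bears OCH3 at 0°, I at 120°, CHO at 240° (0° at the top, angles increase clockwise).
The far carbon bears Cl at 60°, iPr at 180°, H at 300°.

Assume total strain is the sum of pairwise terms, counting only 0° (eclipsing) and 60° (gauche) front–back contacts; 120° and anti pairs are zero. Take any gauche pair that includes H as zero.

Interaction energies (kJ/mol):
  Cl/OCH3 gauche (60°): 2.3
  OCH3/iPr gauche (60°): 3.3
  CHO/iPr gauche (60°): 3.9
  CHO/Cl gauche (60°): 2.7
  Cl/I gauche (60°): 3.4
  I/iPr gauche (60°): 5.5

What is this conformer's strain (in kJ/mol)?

15.1 kJ/mol

This conformer (staggered): OCH3(0°)/Cl(60°) gauche 2.3; I(120°)/Cl(60°) gauche 3.4; I(120°)/iPr(180°) gauche 5.5; CHO(240°)/iPr(180°) gauche 3.9 → 15.1 kJ/mol.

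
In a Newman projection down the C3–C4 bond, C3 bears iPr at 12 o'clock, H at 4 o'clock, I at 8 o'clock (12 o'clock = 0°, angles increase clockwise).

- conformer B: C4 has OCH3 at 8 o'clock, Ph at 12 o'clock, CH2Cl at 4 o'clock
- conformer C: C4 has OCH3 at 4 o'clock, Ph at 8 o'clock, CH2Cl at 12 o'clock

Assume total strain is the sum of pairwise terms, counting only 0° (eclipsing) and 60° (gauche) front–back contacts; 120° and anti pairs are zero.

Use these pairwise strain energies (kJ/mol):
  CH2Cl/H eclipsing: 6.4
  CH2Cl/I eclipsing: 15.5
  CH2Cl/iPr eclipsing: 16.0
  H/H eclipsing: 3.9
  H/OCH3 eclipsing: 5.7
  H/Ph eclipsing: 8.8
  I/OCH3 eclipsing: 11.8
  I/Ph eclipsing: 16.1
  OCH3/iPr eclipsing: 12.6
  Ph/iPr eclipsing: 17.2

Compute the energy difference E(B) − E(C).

-2.4 kJ/mol

B is eclipsed. iPr at 0° is eclipsed with Ph at 0° (17.2); H at 120° is eclipsed with CH2Cl at 120° (6.4); I at 240° is eclipsed with OCH3 at 240° (11.8). Total 35.4 kJ/mol.
C is eclipsed. iPr at 0° is eclipsed with CH2Cl at 0° (16.0); H at 120° is eclipsed with OCH3 at 120° (5.7); I at 240° is eclipsed with Ph at 240° (16.1). Total 37.8 kJ/mol.
E(B) − E(C) = 35.4 − 37.8 = -2.4 kJ/mol.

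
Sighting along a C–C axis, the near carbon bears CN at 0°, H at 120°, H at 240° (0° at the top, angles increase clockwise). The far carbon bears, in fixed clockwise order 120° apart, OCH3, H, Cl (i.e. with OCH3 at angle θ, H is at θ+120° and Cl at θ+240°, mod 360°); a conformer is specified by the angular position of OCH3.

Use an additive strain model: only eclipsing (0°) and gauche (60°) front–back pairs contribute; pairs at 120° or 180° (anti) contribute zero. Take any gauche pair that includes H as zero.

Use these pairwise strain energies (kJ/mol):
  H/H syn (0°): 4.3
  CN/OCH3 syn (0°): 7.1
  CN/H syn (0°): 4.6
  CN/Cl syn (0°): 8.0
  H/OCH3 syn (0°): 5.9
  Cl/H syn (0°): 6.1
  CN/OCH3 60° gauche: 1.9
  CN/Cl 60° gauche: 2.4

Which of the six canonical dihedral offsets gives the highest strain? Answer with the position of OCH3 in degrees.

OCH3 at 0° is eclipsed. CN at 0° is eclipsed with OCH3 at 0° (7.1); H at 120° is eclipsed with H at 120° (4.3); H at 240° is eclipsed with Cl at 240° (6.1). Total 17.5 kJ/mol.
OCH3 at 60° is staggered. CN at 0° is gauche with OCH3 at 60° (1.9); CN at 0° is gauche with Cl at 300° (2.4). Total 4.3 kJ/mol.
OCH3 at 120° is eclipsed. CN at 0° is eclipsed with Cl at 0° (8.0); H at 120° is eclipsed with OCH3 at 120° (5.9); H at 240° is eclipsed with H at 240° (4.3). Total 18.2 kJ/mol.
OCH3 at 180° is staggered. CN at 0° is gauche with Cl at 60° (2.4). Total 2.4 kJ/mol.
OCH3 at 240° is eclipsed. CN at 0° is eclipsed with H at 0° (4.6); H at 120° is eclipsed with Cl at 120° (6.1); H at 240° is eclipsed with OCH3 at 240° (5.9). Total 16.6 kJ/mol.
OCH3 at 300° is staggered. CN at 0° is gauche with OCH3 at 300° (1.9). Total 1.9 kJ/mol.
The maximum (18.2 kJ/mol) occurs with OCH3 at 120°.

120°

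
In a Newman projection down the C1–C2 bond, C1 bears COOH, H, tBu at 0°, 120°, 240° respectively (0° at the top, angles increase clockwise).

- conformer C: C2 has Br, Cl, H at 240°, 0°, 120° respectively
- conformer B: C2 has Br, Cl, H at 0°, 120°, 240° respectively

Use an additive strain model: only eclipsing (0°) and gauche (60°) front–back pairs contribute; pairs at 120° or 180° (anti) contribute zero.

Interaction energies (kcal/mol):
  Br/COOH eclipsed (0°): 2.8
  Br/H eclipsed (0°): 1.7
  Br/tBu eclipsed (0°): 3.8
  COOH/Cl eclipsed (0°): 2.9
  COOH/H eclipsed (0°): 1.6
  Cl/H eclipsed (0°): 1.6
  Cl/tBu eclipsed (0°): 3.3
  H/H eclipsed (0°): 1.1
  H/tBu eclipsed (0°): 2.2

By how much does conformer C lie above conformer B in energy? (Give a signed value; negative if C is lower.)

+1.2 kcal/mol

C is eclipsed. COOH at 0° is eclipsed with Cl at 0° (2.9); H at 120° is eclipsed with H at 120° (1.1); tBu at 240° is eclipsed with Br at 240° (3.8). Total 7.8 kcal/mol.
B is eclipsed. COOH at 0° is eclipsed with Br at 0° (2.8); H at 120° is eclipsed with Cl at 120° (1.6); tBu at 240° is eclipsed with H at 240° (2.2). Total 6.6 kcal/mol.
E(C) − E(B) = 7.8 − 6.6 = +1.2 kcal/mol.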